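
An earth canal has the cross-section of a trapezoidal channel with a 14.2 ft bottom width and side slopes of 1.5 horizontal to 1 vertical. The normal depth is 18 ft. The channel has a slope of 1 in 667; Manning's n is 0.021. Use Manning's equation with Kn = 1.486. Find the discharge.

Q = 9030 ft³/s

With bottom width b = 14.2 ft and side slope z = 1.5: A = (b + zy)y = (14.2 + 1.5×18)×18 = 741.6 ft²; P = b + 2y√(1+z²) = 14.2 + 2×18×1.803 = 79.1 ft.
Hydraulic radius R = A/P = 741.6/79.1 = 9.375 ft.
Manning's equation: Q = (1.486/n) A R^(2/3) S^(1/2) = (1.486/0.021) × 741.6 × 9.375^(2/3) × 0.001499^(1/2) = 9030 ft³/s.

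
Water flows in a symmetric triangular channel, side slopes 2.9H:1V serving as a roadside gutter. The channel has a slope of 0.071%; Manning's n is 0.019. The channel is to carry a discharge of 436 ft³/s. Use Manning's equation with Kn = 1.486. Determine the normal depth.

Manning's equation rearranged: A R^(2/3) = nQ / (1.486·√S) = 0.019 × 436 / (1.486 × √0.00071) = 209.2.
Try y = 4.79 ft: A R^(2/3) = 114.7 — short.
Try y = 6 ft: A R^(2/3) = 209.2 — ≈ 209.2.

y_n = 6 ft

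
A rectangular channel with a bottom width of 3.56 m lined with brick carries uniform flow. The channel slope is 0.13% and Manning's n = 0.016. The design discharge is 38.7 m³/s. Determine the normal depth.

y_n = 4.16 m

Manning's equation rearranged: A R^(2/3) = nQ / (1·√S) = 0.016 × 38.7 / (√0.0013) = 17.17.
Trying y = 4.92 m: A R^(2/3) = 20.94 — over.
Trying y = 2.98 m: A R^(2/3) = 11.4 — short.
Trying y = 4.16 m: A R^(2/3) = 17.15 — ≈ 17.17.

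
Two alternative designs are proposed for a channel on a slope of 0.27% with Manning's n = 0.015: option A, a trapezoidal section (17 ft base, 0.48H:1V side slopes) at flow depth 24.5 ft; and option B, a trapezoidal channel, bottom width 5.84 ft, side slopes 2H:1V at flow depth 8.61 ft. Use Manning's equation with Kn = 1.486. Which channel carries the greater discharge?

Channel A: With bottom width b = 17 ft and side slope z = 0.48: A = (b + zy)y = (17 + 0.48×24.5)×24.5 = 704.6 ft²; P = b + 2y√(1+z²) = 17 + 2×24.5×1.109 = 71.35 ft. Hydraulic radius R = A/P = 704.6/71.35 = 9.875 ft. Q_A = (1.486/0.015)·704.6·9.875^(2/3)·√0.0027 = 16700 ft³/s.
Channel B: With bottom width b = 5.84 ft and side slope z = 2: A = (b + zy)y = (5.84 + 2×8.61)×8.61 = 198.5 ft²; P = b + 2y√(1+z²) = 5.84 + 2×8.61×2.236 = 44.35 ft. Hydraulic radius R = A/P = 198.5/44.35 = 4.477 ft. Q_B = (1.486/0.015)·198.5·4.477^(2/3)·√0.0027 = 2776 ft³/s.
Q_A = 16700 ft³/s vs Q_B = 2776 ft³/s, so channel A carries more.

channel A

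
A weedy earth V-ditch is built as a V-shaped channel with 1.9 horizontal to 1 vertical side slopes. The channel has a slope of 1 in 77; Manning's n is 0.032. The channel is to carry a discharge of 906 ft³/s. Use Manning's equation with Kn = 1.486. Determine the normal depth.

Manning's equation rearranged: A R^(2/3) = nQ / (1.486·√S) = 0.032 × 906 / (1.486 × √0.01299) = 171.2.
Try y = 8.3 ft: A R^(2/3) = 311.6 — high.
Try y = 5.14 ft: A R^(2/3) = 86.81 — low.
Try y = 6.63 ft: A R^(2/3) = 171.1 — close enough.

y_n = 6.63 ft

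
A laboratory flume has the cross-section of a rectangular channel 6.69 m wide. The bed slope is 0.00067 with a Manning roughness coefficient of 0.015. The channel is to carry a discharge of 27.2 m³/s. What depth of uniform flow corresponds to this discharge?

y_n = 2.02 m

Manning's equation rearranged: A R^(2/3) = nQ / (1·√S) = 0.015 × 27.2 / (√0.00067) = 15.76.
Trying y = 1.46 m: A R^(2/3) = 9.874 — too small.
Trying y = 2.38 m: A R^(2/3) = 19.84 — too large.
Trying y = 2.02 m: A R^(2/3) = 15.76 — close enough.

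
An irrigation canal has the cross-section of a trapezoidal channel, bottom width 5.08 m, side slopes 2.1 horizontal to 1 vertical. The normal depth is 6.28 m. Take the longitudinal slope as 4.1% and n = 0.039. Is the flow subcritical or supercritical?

supercritical

With bottom width b = 5.08 m and side slope z = 2.1: A = (b + zy)y = (5.08 + 2.1×6.28)×6.28 = 114.7 m²; P = b + 2y√(1+z²) = 5.08 + 2×6.28×2.326 = 34.29 m.
Hydraulic radius R = A/P = 114.7/34.29 = 3.345 m.
V = (1/n) R^(2/3) √S = (1/0.039) × 3.345^(2/3) × √0.041 = 11.61 m/s. Hydraulic depth D_h = A/T = 114.7/31.46 = 3.647 m.
Froude number Fr = V/√(g·D_h) = 11.61/√(9.81×3.647) = 1.94, which is greater than 1, so the flow is supercritical.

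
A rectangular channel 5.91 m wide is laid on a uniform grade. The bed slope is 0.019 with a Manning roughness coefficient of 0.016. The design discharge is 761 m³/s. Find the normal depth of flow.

y_n = 8.8 m

Manning's equation rearranged: A R^(2/3) = nQ / (1·√S) = 0.016 × 761 / (√0.019) = 88.33.
Try y = 9.81 m: A R^(2/3) = 100.2 — too large.
Try y = 6.59 m: A R^(2/3) = 62.65 — too small.
Try y = 8.8 m: A R^(2/3) = 88.3 — ≈ 88.33.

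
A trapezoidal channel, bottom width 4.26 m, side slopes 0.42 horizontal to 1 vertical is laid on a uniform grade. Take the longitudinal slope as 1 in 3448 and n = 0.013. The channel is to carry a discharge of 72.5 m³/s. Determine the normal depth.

y_n = 5.17 m

Manning's equation rearranged: A R^(2/3) = nQ / (1·√S) = 0.013 × 72.5 / (√0.00029) = 55.34.
At y = 3.81 m: A R^(2/3) = 32.83 — short.
At y = 5.17 m: A R^(2/3) = 55.37 — ≈ 55.34.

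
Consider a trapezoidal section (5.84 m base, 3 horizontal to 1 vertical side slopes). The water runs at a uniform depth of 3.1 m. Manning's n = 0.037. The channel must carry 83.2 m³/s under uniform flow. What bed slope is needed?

With bottom width b = 5.84 m and side slope z = 3: A = (b + zy)y = (5.84 + 3×3.1)×3.1 = 46.93 m²; P = b + 2y√(1+z²) = 5.84 + 2×3.1×3.162 = 25.45 m.
Hydraulic radius R = A/P = 46.93/25.45 = 1.844 m.
From Manning's equation, S = [nQ / (1 A R^(2/3))]² = [0.037 × 83.2 / (1 × 46.93 × 1.844^(2/3))]² = 0.0019.

S = 0.0019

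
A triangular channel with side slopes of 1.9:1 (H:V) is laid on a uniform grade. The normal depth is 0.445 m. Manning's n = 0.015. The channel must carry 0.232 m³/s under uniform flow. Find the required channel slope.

S = 0.000747

For a triangular section with side slope z = 1.9: A = zy² = 1.9×0.445² = 0.3762 m²; P = 2y√(1+z²) = 2×0.445×2.147 = 1.911 m.
Hydraulic radius R = A/P = 0.3762/1.911 = 0.1969 m.
From Manning's equation, S = [nQ / (1 A R^(2/3))]² = [0.015 × 0.232 / (1 × 0.3762 × 0.1969^(2/3))]² = 0.000747.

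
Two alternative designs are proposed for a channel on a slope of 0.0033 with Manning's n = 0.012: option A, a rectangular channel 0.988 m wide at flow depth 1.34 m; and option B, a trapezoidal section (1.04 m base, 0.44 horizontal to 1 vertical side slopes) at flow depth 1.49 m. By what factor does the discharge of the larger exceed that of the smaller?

Channel A: Flow area A = b·y = 0.988 × 1.34 = 1.324 m². Wetted perimeter P = b + 2y = 0.988 + 2×1.34 = 3.668 m. Hydraulic radius R = A/P = 1.324/3.668 = 0.3609 m. Q_A = (1/0.012)·1.324·0.3609^(2/3)·√0.0033 = 3.213 m³/s.
Channel B: With bottom width b = 1.04 m and side slope z = 0.44: A = (b + zy)y = (1.04 + 0.44×1.49)×1.49 = 2.526 m²; P = b + 2y√(1+z²) = 1.04 + 2×1.49×1.093 = 4.296 m. Hydraulic radius R = A/P = 2.526/4.296 = 0.5881 m. Q_B = (1/0.012)·2.526·0.5881^(2/3)·√0.0033 = 8.49 m³/s.
The larger discharge is 8.49 m³/s and the smaller is 3.213 m³/s; the ratio is 2.64.

2.64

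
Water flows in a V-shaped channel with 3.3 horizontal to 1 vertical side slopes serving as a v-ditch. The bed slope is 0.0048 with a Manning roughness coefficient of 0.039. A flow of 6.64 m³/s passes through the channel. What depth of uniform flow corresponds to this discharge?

y_n = 1.26 m

Manning's equation rearranged: A R^(2/3) = nQ / (1·√S) = 0.039 × 6.64 / (√0.0048) = 3.738.
Trying y = 1.13 m: A R^(2/3) = 2.797 — too small.
Trying y = 1.54 m: A R^(2/3) = 6.385 — too large.
Trying y = 1.26 m: A R^(2/3) = 3.739 — ≈ 3.738.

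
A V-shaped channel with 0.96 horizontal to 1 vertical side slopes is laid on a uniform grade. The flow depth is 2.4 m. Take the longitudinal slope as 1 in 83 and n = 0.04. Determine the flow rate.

For a triangular section with side slope z = 0.96: A = zy² = 0.96×2.4² = 5.53 m²; P = 2y√(1+z²) = 2×2.4×1.386 = 6.654 m.
Hydraulic radius R = A/P = 5.53/6.654 = 0.831 m.
Manning's equation: Q = (1/n) A R^(2/3) S^(1/2) = (1/0.04) × 5.53 × 0.831^(2/3) × 0.01205^(1/2) = 13.4 m³/s.

Q = 13.4 m³/s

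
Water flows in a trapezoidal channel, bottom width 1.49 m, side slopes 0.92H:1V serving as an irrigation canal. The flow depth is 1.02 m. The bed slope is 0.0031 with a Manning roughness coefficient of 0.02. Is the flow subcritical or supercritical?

With bottom width b = 1.49 m and side slope z = 0.92: A = (b + zy)y = (1.49 + 0.92×1.02)×1.02 = 2.477 m²; P = b + 2y√(1+z²) = 1.49 + 2×1.02×1.359 = 4.262 m.
Hydraulic radius R = A/P = 2.477/4.262 = 0.5812 m.
V = (1/n) R^(2/3) √S = (1/0.02) × 0.5812^(2/3) × √0.0031 = 1.939 m/s. Hydraulic depth D_h = A/T = 2.477/3.367 = 0.7357 m.
Froude number Fr = V/√(g·D_h) = 1.939/√(9.81×0.7357) = 0.722, which is less than 1, so the flow is subcritical.

subcritical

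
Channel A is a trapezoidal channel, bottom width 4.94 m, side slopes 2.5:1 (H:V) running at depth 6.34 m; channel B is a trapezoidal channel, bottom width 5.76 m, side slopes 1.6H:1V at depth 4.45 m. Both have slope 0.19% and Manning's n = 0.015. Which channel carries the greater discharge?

Channel A: With bottom width b = 4.94 m and side slope z = 2.5: A = (b + zy)y = (4.94 + 2.5×6.34)×6.34 = 131.8 m²; P = b + 2y√(1+z²) = 4.94 + 2×6.34×2.693 = 39.08 m. Hydraulic radius R = A/P = 131.8/39.08 = 3.373 m. Q_A = (1/0.015)·131.8·3.373^(2/3)·√0.0019 = 861.4 m³/s.
Channel B: With bottom width b = 5.76 m and side slope z = 1.6: A = (b + zy)y = (5.76 + 1.6×4.45)×4.45 = 57.32 m²; P = b + 2y√(1+z²) = 5.76 + 2×4.45×1.887 = 22.55 m. Hydraulic radius R = A/P = 57.32/22.55 = 2.541 m. Q_B = (1/0.015)·57.32·2.541^(2/3)·√0.0019 = 310.2 m³/s.
Q_A = 861.4 m³/s vs Q_B = 310.2 m³/s, so channel A carries more.

channel A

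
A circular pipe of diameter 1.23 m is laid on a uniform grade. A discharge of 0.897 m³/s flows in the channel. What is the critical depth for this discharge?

At critical depth, Q² T / (g A³) = 1, i.e. A³/T = Q²/g = 0.897²/9.81 = 0.08202.
Try y = 0.606 m: A³/T = 0.1612 — too large.
Try y = 0.508 m: A³/T = 0.08203 — matches.

y_c = 0.508 m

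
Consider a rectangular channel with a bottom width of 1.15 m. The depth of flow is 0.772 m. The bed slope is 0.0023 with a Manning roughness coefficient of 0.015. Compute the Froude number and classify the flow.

subcritical

Flow area A = b·y = 1.15 × 0.772 = 0.8878 m². Wetted perimeter P = b + 2y = 1.15 + 2×0.772 = 2.694 m.
Hydraulic radius R = A/P = 0.8878/2.694 = 0.3295 m.
V = (1/n) R^(2/3) √S = (1/0.015) × 0.3295^(2/3) × √0.0023 = 1.525 m/s. Hydraulic depth D_h = A/T = 0.8878/1.15 = 0.772 m.
Froude number Fr = V/√(g·D_h) = 1.525/√(9.81×0.772) = 0.554, which is less than 1, so the flow is subcritical.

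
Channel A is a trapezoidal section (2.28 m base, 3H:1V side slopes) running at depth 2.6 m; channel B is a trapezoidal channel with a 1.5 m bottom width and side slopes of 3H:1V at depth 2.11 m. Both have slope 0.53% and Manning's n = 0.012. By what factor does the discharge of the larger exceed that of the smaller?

Channel A: With bottom width b = 2.28 m and side slope z = 3: A = (b + zy)y = (2.28 + 3×2.6)×2.6 = 26.21 m²; P = b + 2y√(1+z²) = 2.28 + 2×2.6×3.162 = 18.72 m. Hydraulic radius R = A/P = 26.21/18.72 = 1.4 m. Q_A = (1/0.012)·26.21·1.4^(2/3)·√0.0053 = 199 m³/s.
Channel B: With bottom width b = 1.5 m and side slope z = 3: A = (b + zy)y = (1.5 + 3×2.11)×2.11 = 16.52 m²; P = b + 2y√(1+z²) = 1.5 + 2×2.11×3.162 = 14.84 m. Hydraulic radius R = A/P = 16.52/14.84 = 1.113 m. Q_B = (1/0.012)·16.52·1.113^(2/3)·√0.0053 = 107.6 m³/s.
The larger discharge is 199 m³/s and the smaller is 107.6 m³/s; the ratio is 1.85.

1.85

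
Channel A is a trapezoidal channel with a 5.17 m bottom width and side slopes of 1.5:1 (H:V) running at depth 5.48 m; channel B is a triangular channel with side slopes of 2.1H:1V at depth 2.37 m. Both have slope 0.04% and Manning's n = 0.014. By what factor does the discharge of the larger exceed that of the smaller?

12.2

Channel A: With bottom width b = 5.17 m and side slope z = 1.5: A = (b + zy)y = (5.17 + 1.5×5.48)×5.48 = 73.38 m²; P = b + 2y√(1+z²) = 5.17 + 2×5.48×1.803 = 24.93 m. Hydraulic radius R = A/P = 73.38/24.93 = 2.944 m. Q_A = (1/0.014)·73.38·2.944^(2/3)·√0.0004 = 215.3 m³/s.
Channel B: For a triangular section with side slope z = 2.1: A = zy² = 2.1×2.37² = 11.8 m²; P = 2y√(1+z²) = 2×2.37×2.326 = 11.02 m. Hydraulic radius R = A/P = 11.8/11.02 = 1.07 m. Q_B = (1/0.014)·11.8·1.07^(2/3)·√0.0004 = 17.63 m³/s.
The larger discharge is 215.3 m³/s and the smaller is 17.63 m³/s; the ratio is 12.2.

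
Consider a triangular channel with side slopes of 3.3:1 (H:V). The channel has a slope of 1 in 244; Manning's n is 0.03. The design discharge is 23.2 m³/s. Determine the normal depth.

Manning's equation rearranged: A R^(2/3) = nQ / (1·√S) = 0.03 × 23.2 / (√0.004098) = 10.87.
Try y = 1.64 m: A R^(2/3) = 7.551 — too small.
Try y = 1.88 m: A R^(2/3) = 10.87 — close enough.

y_n = 1.88 m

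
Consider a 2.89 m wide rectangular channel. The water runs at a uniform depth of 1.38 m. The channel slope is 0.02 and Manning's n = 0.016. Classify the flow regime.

Flow area A = b·y = 2.89 × 1.38 = 3.988 m². Wetted perimeter P = b + 2y = 2.89 + 2×1.38 = 5.65 m.
Hydraulic radius R = A/P = 3.988/5.65 = 0.7059 m.
V = (1/n) R^(2/3) √S = (1/0.016) × 0.7059^(2/3) × √0.02 = 7.007 m/s. Hydraulic depth D_h = A/T = 3.988/2.89 = 1.38 m.
Froude number Fr = V/√(g·D_h) = 7.007/√(9.81×1.38) = 1.9, which is greater than 1, so the flow is supercritical.

supercritical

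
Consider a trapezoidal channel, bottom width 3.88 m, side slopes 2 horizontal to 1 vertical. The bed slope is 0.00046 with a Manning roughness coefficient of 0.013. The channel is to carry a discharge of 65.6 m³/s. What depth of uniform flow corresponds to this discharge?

Manning's equation rearranged: A R^(2/3) = nQ / (1·√S) = 0.013 × 65.6 / (√0.00046) = 39.76.
Try y = 3.67 m: A R^(2/3) = 66 — over.
Try y = 2.91 m: A R^(2/3) = 39.75 — ≈ 39.76.

y_n = 2.91 m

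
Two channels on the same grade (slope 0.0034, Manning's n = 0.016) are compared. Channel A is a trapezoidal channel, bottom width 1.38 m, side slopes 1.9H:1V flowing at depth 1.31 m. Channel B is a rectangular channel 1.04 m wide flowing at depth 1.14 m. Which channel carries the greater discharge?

channel A

Channel A: With bottom width b = 1.38 m and side slope z = 1.9: A = (b + zy)y = (1.38 + 1.9×1.31)×1.31 = 5.068 m²; P = b + 2y√(1+z²) = 1.38 + 2×1.31×2.147 = 7.005 m. Hydraulic radius R = A/P = 5.068/7.005 = 0.7235 m. Q_A = (1/0.016)·5.068·0.7235^(2/3)·√0.0034 = 14.89 m³/s.
Channel B: Flow area A = b·y = 1.04 × 1.14 = 1.186 m². Wetted perimeter P = b + 2y = 1.04 + 2×1.14 = 3.32 m. Hydraulic radius R = A/P = 1.186/3.32 = 0.3571 m. Q_B = (1/0.016)·1.186·0.3571^(2/3)·√0.0034 = 2.175 m³/s.
Q_A = 14.89 m³/s vs Q_B = 2.175 m³/s, so channel A carries more.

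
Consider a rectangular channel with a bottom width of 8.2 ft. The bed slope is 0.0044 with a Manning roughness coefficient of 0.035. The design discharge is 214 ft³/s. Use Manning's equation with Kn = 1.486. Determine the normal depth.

y_n = 5.3 ft

Manning's equation rearranged: A R^(2/3) = nQ / (1.486·√S) = 0.035 × 214 / (1.486 × √0.0044) = 75.99.
Trying y = 5.87 ft: A R^(2/3) = 86.62 — over.
Trying y = 3.89 ft: A R^(2/3) = 50.57 — short.
Trying y = 5.3 ft: A R^(2/3) = 75.98 — matches.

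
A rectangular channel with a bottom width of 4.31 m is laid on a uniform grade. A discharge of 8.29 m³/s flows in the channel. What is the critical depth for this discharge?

For a rectangular channel, critical depth y_c = (q²/g)^(1/3) where q = Q/b = 8.29/4.31 = 1.923 m²/s.
So y_c = (1.923²/9.81)^(1/3) = 0.722 m.

y_c = 0.722 m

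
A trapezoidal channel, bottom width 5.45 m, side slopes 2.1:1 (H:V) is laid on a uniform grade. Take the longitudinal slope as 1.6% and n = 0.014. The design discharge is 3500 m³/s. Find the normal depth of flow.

Manning's equation rearranged: A R^(2/3) = nQ / (1·√S) = 0.014 × 3500 / (√0.016) = 387.4.
Trying y = 9.43 m: A R^(2/3) = 680.3 — over.
Trying y = 5.4 m: A R^(2/3) = 187.2 — short.
Trying y = 7.42 m: A R^(2/3) = 387 — close enough.

y_n = 7.42 m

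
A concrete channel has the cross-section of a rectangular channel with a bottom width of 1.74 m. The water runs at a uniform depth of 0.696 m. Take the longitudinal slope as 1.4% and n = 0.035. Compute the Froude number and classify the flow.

subcritical

Flow area A = b·y = 1.74 × 0.696 = 1.211 m². Wetted perimeter P = b + 2y = 1.74 + 2×0.696 = 3.132 m.
Hydraulic radius R = A/P = 1.211/3.132 = 0.3867 m.
V = (1/n) R^(2/3) √S = (1/0.035) × 0.3867^(2/3) × √0.014 = 1.794 m/s. Hydraulic depth D_h = A/T = 1.211/1.74 = 0.696 m.
Froude number Fr = V/√(g·D_h) = 1.794/√(9.81×0.696) = 0.687, which is less than 1, so the flow is subcritical.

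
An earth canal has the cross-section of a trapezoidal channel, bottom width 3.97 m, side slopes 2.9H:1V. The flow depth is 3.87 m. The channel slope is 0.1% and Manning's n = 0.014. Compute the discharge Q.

With bottom width b = 3.97 m and side slope z = 2.9: A = (b + zy)y = (3.97 + 2.9×3.87)×3.87 = 58.8 m²; P = b + 2y√(1+z²) = 3.97 + 2×3.87×3.068 = 27.71 m.
Hydraulic radius R = A/P = 58.8/27.71 = 2.122 m.
Manning's equation: Q = (1/n) A R^(2/3) S^(1/2) = (1/0.014) × 58.8 × 2.122^(2/3) × 0.001^(1/2) = 219 m³/s.

Q = 219 m³/s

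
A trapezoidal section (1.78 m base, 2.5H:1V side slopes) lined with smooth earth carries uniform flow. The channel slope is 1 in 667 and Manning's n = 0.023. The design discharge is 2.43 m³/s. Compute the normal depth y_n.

y_n = 0.701 m

Manning's equation rearranged: A R^(2/3) = nQ / (1·√S) = 0.023 × 2.43 / (√0.001499) = 1.443.
Try y = 0.886 m: A R^(2/3) = 2.348 — too large.
Try y = 0.591 m: A R^(2/3) = 1.024 — too small.
Try y = 0.701 m: A R^(2/3) = 1.445 — matches.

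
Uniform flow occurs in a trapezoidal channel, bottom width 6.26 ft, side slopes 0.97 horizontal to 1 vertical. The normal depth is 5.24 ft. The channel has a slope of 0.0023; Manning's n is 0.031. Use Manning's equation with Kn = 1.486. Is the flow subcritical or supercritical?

subcritical

With bottom width b = 6.26 ft and side slope z = 0.97: A = (b + zy)y = (6.26 + 0.97×5.24)×5.24 = 59.44 ft²; P = b + 2y√(1+z²) = 6.26 + 2×5.24×1.393 = 20.86 ft.
Hydraulic radius R = A/P = 59.44/20.86 = 2.849 ft.
V = (1.486/n) R^(2/3) √S = (1.486/0.031) × 2.849^(2/3) × √0.0023 = 4.62 ft/s. Hydraulic depth D_h = A/T = 59.44/16.43 = 3.619 ft.
Froude number Fr = V/√(g·D_h) = 4.62/√(32.2×3.619) = 0.428, which is less than 1, so the flow is subcritical.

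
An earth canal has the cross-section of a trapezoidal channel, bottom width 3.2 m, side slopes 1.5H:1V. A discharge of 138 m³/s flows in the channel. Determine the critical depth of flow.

y_c = 3.52 m

At critical depth, Q² T / (g A³) = 1, i.e. A³/T = Q²/g = 138²/9.81 = 1941.
At y = 3.82 m: A³/T = 2708 — high.
At y = 3.52 m: A³/T = 1933 — matches.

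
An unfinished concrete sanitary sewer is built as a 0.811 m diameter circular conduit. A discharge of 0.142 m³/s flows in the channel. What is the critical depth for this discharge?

y_c = 0.221 m

At critical depth, Q² T / (g A³) = 1, i.e. A³/T = Q²/g = 0.142²/9.81 = 0.002055.
At y = 0.255 m: A³/T = 0.003573 — high.
At y = 0.193 m: A³/T = 0.00121 — low.
At y = 0.221 m: A³/T = 0.002051 — matches.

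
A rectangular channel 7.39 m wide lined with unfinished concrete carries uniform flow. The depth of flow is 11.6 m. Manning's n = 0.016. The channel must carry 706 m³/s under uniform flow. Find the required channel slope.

Flow area A = b·y = 7.39 × 11.6 = 85.72 m². Wetted perimeter P = b + 2y = 7.39 + 2×11.6 = 30.59 m.
Hydraulic radius R = A/P = 85.72/30.59 = 2.802 m.
From Manning's equation, S = [nQ / (1 A R^(2/3))]² = [0.016 × 706 / (1 × 85.72 × 2.802^(2/3))]² = 0.00439.

S = 0.00439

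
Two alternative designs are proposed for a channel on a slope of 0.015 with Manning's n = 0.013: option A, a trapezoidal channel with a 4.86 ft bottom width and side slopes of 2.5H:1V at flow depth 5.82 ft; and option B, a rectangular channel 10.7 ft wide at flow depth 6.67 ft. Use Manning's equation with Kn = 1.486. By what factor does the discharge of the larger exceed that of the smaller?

Channel A: With bottom width b = 4.86 ft and side slope z = 2.5: A = (b + zy)y = (4.86 + 2.5×5.82)×5.82 = 113 ft²; P = b + 2y√(1+z²) = 4.86 + 2×5.82×2.693 = 36.2 ft. Hydraulic radius R = A/P = 113/36.2 = 3.12 ft. Q_A = (1.486/0.013)·113·3.12^(2/3)·√0.015 = 3377 ft³/s.
Channel B: Flow area A = b·y = 10.7 × 6.67 = 71.37 ft². Wetted perimeter P = b + 2y = 10.7 + 2×6.67 = 24.04 ft. Hydraulic radius R = A/P = 71.37/24.04 = 2.969 ft. Q_B = (1.486/0.013)·71.37·2.969^(2/3)·√0.015 = 2064 ft³/s.
The larger discharge is 3377 ft³/s and the smaller is 2064 ft³/s; the ratio is 1.64.

1.64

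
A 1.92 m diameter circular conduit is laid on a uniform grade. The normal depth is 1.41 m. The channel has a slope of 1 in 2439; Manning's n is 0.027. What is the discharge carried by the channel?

Q = 1.18 m³/s

For a circular section of diameter D = 1.92 m at depth y = 1.41 m, the central angle is θ = 2 arccos(1 − 2y/D) = 4.117 rad. Then A = (D²/8)(θ − sin θ) = 2.279 m² and P = Dθ/2 = 3.953 m.
Hydraulic radius R = A/P = 2.279/3.953 = 0.5765 m.
Manning's equation: Q = (1/n) A R^(2/3) S^(1/2) = (1/0.027) × 2.279 × 0.5765^(2/3) × 0.00041^(1/2) = 1.18 m³/s.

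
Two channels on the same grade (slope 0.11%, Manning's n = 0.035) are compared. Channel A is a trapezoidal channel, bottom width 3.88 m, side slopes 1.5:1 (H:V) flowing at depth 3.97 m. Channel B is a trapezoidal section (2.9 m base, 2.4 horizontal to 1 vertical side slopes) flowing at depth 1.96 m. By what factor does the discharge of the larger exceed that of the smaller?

4

Channel A: With bottom width b = 3.88 m and side slope z = 1.5: A = (b + zy)y = (3.88 + 1.5×3.97)×3.97 = 39.04 m²; P = b + 2y√(1+z²) = 3.88 + 2×3.97×1.803 = 18.19 m. Hydraulic radius R = A/P = 39.04/18.19 = 2.146 m. Q_A = (1/0.035)·39.04·2.146^(2/3)·√0.0011 = 61.56 m³/s.
Channel B: With bottom width b = 2.9 m and side slope z = 2.4: A = (b + zy)y = (2.9 + 2.4×1.96)×1.96 = 14.9 m²; P = b + 2y√(1+z²) = 2.9 + 2×1.96×2.6 = 13.09 m. Hydraulic radius R = A/P = 14.9/13.09 = 1.138 m. Q_B = (1/0.035)·14.9·1.138^(2/3)·√0.0011 = 15.4 m³/s.
The larger discharge is 61.56 m³/s and the smaller is 15.4 m³/s; the ratio is 4.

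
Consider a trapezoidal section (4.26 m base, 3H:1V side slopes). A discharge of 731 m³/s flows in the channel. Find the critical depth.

At critical depth, Q² T / (g A³) = 1, i.e. A³/T = Q²/g = 731²/9.81 = 54470.
At y = 4.33 m: A³/T = 13780 — short.
At y = 7 m: A³/T = 119500 — over.
At y = 5.89 m: A³/T = 54420 — ≈ 54470.

y_c = 5.89 m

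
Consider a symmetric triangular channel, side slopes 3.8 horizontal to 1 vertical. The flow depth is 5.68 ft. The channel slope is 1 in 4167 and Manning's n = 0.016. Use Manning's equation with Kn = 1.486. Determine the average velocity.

V = 2.82 ft/s

For a triangular section with side slope z = 3.8: A = zy² = 3.8×5.68² = 122.6 ft²; P = 2y√(1+z²) = 2×5.68×3.929 = 44.64 ft.
Hydraulic radius R = A/P = 122.6/44.64 = 2.746 ft.
From Manning's equation, V = (1.486/n) R^(2/3) S^(1/2) = (1.486/0.016) × 2.746^(2/3) × 0.00024^(1/2) = 2.82 ft/s.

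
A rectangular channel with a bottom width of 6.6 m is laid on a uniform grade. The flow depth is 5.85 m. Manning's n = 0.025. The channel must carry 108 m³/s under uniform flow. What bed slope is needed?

Flow area A = b·y = 6.6 × 5.85 = 38.61 m². Wetted perimeter P = b + 2y = 6.6 + 2×5.85 = 18.3 m.
Hydraulic radius R = A/P = 38.61/18.3 = 2.11 m.
From Manning's equation, S = [nQ / (1 A R^(2/3))]² = [0.025 × 108 / (1 × 38.61 × 2.11^(2/3))]² = 0.00181.

S = 0.00181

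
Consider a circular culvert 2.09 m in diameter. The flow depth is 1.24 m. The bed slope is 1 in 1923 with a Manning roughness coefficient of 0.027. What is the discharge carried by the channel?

Q = 1.24 m³/s

For a circular section of diameter D = 2.09 m at depth y = 1.24 m, the central angle is θ = 2 arccos(1 − 2y/D) = 3.517 rad. Then A = (D²/8)(θ − sin θ) = 2.121 m² and P = Dθ/2 = 3.675 m.
Hydraulic radius R = A/P = 2.121/3.675 = 0.577 m.
Manning's equation: Q = (1/n) A R^(2/3) S^(1/2) = (1/0.027) × 2.121 × 0.577^(2/3) × 0.00052^(1/2) = 1.24 m³/s.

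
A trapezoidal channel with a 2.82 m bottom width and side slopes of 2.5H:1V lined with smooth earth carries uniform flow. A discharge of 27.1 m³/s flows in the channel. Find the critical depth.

At critical depth, Q² T / (g A³) = 1, i.e. A³/T = Q²/g = 27.1²/9.81 = 74.86.
Try y = 1 m: A³/T = 19.25 — low.
Try y = 1.66 m: A³/T = 139.3 — high.
Try y = 1.42 m: A³/T = 74.61 — close enough.

y_c = 1.42 m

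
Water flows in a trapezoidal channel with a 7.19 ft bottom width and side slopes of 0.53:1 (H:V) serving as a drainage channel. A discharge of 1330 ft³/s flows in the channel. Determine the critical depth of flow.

y_c = 8.27 ft

At critical depth, Q² T / (g A³) = 1, i.e. A³/T = Q²/g = 1330²/32.2 = 54930.
Trying y = 6.69 ft: A³/T = 25940 — too small.
Trying y = 9.61 ft: A³/T = 94660 — too large.
Trying y = 8.27 ft: A³/T = 54950 — matches.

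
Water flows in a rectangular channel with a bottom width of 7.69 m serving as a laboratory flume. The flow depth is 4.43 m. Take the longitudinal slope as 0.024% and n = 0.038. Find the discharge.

Flow area A = b·y = 7.69 × 4.43 = 34.07 m². Wetted perimeter P = b + 2y = 7.69 + 2×4.43 = 16.55 m.
Hydraulic radius R = A/P = 34.07/16.55 = 2.058 m.
Manning's equation: Q = (1/n) A R^(2/3) S^(1/2) = (1/0.038) × 34.07 × 2.058^(2/3) × 0.00024^(1/2) = 22.5 m³/s.

Q = 22.5 m³/s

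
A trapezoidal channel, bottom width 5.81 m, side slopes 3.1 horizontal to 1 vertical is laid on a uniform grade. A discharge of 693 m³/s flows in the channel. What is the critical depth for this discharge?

At critical depth, Q² T / (g A³) = 1, i.e. A³/T = Q²/g = 693²/9.81 = 48960.
At y = 4.77 m: A³/T = 26800 — too small.
At y = 6.39 m: A³/T = 96580 — too large.
At y = 5.48 m: A³/T = 49010 — ≈ 48960.

y_c = 5.48 m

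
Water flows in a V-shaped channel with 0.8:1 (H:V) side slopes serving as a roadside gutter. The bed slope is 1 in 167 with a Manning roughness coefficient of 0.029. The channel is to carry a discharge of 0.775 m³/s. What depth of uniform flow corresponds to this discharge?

y_n = 0.915 m

Manning's equation rearranged: A R^(2/3) = nQ / (1·√S) = 0.029 × 0.775 / (√0.005988) = 0.2904.
At y = 1.14 m: A R^(2/3) = 0.5223 — over.
At y = 0.811 m: A R^(2/3) = 0.2107 — short.
At y = 0.915 m: A R^(2/3) = 0.2906 — ≈ 0.2904.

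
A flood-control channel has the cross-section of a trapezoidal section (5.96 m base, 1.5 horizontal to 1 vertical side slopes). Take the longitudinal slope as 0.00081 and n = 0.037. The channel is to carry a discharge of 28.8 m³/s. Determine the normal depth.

y_n = 2.65 m

Manning's equation rearranged: A R^(2/3) = nQ / (1·√S) = 0.037 × 28.8 / (√0.00081) = 37.44.
Try y = 2.31 m: A R^(2/3) = 28.83 — low.
Try y = 3.24 m: A R^(2/3) = 55.41 — high.
Try y = 2.65 m: A R^(2/3) = 37.46 — close enough.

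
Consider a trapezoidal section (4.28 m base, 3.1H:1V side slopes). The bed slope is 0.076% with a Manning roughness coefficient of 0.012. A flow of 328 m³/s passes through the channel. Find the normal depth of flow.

y_n = 4.42 m

Manning's equation rearranged: A R^(2/3) = nQ / (1·√S) = 0.012 × 328 / (√0.00076) = 142.8.
Try y = 3.23 m: A R^(2/3) = 68.9 — short.
Try y = 5.12 m: A R^(2/3) = 202.1 — over.
Try y = 4.42 m: A R^(2/3) = 142.6 — matches.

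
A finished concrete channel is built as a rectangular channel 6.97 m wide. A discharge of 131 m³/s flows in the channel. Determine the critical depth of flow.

For a rectangular channel, critical depth y_c = (q²/g)^(1/3) where q = Q/b = 131/6.97 = 18.79 m²/s.
So y_c = (18.79²/9.81)^(1/3) = 3.3 m.

y_c = 3.3 m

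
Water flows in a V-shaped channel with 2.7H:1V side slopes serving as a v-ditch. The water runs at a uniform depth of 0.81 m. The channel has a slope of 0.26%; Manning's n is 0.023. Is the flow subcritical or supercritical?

For a triangular section with side slope z = 2.7: A = zy² = 2.7×0.81² = 1.771 m²; P = 2y√(1+z²) = 2×0.81×2.879 = 4.664 m.
Hydraulic radius R = A/P = 1.771/4.664 = 0.3798 m.
V = (1/n) R^(2/3) √S = (1/0.023) × 0.3798^(2/3) × √0.0026 = 1.163 m/s. Hydraulic depth D_h = A/T = 1.771/4.374 = 0.405 m.
Froude number Fr = V/√(g·D_h) = 1.163/√(9.81×0.405) = 0.583, which is less than 1, so the flow is subcritical.

subcritical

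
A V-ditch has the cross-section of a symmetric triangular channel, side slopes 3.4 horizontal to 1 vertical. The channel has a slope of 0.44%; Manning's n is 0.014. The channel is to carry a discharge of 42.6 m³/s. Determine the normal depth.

y_n = 1.73 m

Manning's equation rearranged: A R^(2/3) = nQ / (1·√S) = 0.014 × 42.6 / (√0.0044) = 8.991.
At y = 2.11 m: A R^(2/3) = 15.26 — too large.
At y = 1.73 m: A R^(2/3) = 8.986 — matches.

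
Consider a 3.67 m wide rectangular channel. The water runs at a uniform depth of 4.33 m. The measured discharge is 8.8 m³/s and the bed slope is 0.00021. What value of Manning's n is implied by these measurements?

Flow area A = b·y = 3.67 × 4.33 = 15.89 m². Wetted perimeter P = b + 2y = 3.67 + 2×4.33 = 12.33 m.
Hydraulic radius R = A/P = 15.89/12.33 = 1.289 m.
Rearranging Manning's equation: n = (1/Q) A R^(2/3) S^(1/2) = (1/8.8) × 15.89 × 1.289^(2/3) × √0.00021 = 0.031.

n = 0.031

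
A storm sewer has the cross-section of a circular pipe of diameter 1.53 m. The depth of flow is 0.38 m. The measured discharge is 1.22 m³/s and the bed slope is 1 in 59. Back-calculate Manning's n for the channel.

n = 0.014

For a circular section of diameter D = 1.53 m at depth y = 0.38 m, the central angle is θ = 2 arccos(1 − 2y/D) = 2.087 rad. Then A = (D²/8)(θ − sin θ) = 0.3561 m² and P = Dθ/2 = 1.596 m.
Hydraulic radius R = A/P = 0.3561/1.596 = 0.2231 m.
Rearranging Manning's equation: n = (1/Q) A R^(2/3) S^(1/2) = (1/1.22) × 0.3561 × 0.2231^(2/3) × √0.01695 = 0.014.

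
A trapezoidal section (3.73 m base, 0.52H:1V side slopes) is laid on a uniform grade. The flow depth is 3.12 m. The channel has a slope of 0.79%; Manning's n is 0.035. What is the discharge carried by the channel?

Q = 56.8 m³/s

With bottom width b = 3.73 m and side slope z = 0.52: A = (b + zy)y = (3.73 + 0.52×3.12)×3.12 = 16.7 m²; P = b + 2y√(1+z²) = 3.73 + 2×3.12×1.127 = 10.76 m.
Hydraulic radius R = A/P = 16.7/10.76 = 1.552 m.
Manning's equation: Q = (1/n) A R^(2/3) S^(1/2) = (1/0.035) × 16.7 × 1.552^(2/3) × 0.0079^(1/2) = 56.8 m³/s.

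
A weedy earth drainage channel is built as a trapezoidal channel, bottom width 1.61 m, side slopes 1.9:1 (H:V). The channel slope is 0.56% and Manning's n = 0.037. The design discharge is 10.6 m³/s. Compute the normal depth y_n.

y_n = 1.42 m

Manning's equation rearranged: A R^(2/3) = nQ / (1·√S) = 0.037 × 10.6 / (√0.0056) = 5.241.
At y = 1.73 m: A R^(2/3) = 8.114 — over.
At y = 1.07 m: A R^(2/3) = 2.859 — short.
At y = 1.42 m: A R^(2/3) = 5.244 — ≈ 5.241.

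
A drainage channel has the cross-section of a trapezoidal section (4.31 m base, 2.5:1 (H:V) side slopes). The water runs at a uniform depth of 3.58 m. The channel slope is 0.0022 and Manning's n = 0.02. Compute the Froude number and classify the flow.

With bottom width b = 4.31 m and side slope z = 2.5: A = (b + zy)y = (4.31 + 2.5×3.58)×3.58 = 47.47 m²; P = b + 2y√(1+z²) = 4.31 + 2×3.58×2.693 = 23.59 m.
Hydraulic radius R = A/P = 47.47/23.59 = 2.012 m.
V = (1/n) R^(2/3) √S = (1/0.02) × 2.012^(2/3) × √0.0022 = 3.738 m/s. Hydraulic depth D_h = A/T = 47.47/22.21 = 2.137 m.
Froude number Fr = V/√(g·D_h) = 3.738/√(9.81×2.137) = 0.816, which is less than 1, so the flow is subcritical.

subcritical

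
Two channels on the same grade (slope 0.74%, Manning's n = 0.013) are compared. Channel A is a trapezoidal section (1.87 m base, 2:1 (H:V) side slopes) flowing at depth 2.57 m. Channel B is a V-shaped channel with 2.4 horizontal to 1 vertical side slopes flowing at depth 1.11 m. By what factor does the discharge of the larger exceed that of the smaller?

11.6

Channel A: With bottom width b = 1.87 m and side slope z = 2: A = (b + zy)y = (1.87 + 2×2.57)×2.57 = 18.02 m²; P = b + 2y√(1+z²) = 1.87 + 2×2.57×2.236 = 13.36 m. Hydraulic radius R = A/P = 18.02/13.36 = 1.348 m. Q_A = (1/0.013)·18.02·1.348^(2/3)·√0.0074 = 145.5 m³/s.
Channel B: For a triangular section with side slope z = 2.4: A = zy² = 2.4×1.11² = 2.957 m²; P = 2y√(1+z²) = 2×1.11×2.6 = 5.772 m. Hydraulic radius R = A/P = 2.957/5.772 = 0.5123 m. Q_B = (1/0.013)·2.957·0.5123^(2/3)·√0.0074 = 12.53 m³/s.
The larger discharge is 145.5 m³/s and the smaller is 12.53 m³/s; the ratio is 11.6.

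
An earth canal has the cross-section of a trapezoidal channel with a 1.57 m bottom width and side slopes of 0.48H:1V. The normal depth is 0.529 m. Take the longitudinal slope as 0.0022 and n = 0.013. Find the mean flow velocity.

V = 1.8 m/s

With bottom width b = 1.57 m and side slope z = 0.48: A = (b + zy)y = (1.57 + 0.48×0.529)×0.529 = 0.9649 m²; P = b + 2y√(1+z²) = 1.57 + 2×0.529×1.109 = 2.744 m.
Hydraulic radius R = A/P = 0.9649/2.744 = 0.3517 m.
From Manning's equation, V = (1/n) R^(2/3) S^(1/2) = (1/0.013) × 0.3517^(2/3) × 0.0022^(1/2) = 1.8 m/s.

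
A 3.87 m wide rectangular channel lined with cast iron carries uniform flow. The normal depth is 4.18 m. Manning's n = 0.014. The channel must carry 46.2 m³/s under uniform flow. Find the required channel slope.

Flow area A = b·y = 3.87 × 4.18 = 16.18 m². Wetted perimeter P = b + 2y = 3.87 + 2×4.18 = 12.23 m.
Hydraulic radius R = A/P = 16.18/12.23 = 1.323 m.
From Manning's equation, S = [nQ / (1 A R^(2/3))]² = [0.014 × 46.2 / (1 × 16.18 × 1.323^(2/3))]² = 0.0011.

S = 0.0011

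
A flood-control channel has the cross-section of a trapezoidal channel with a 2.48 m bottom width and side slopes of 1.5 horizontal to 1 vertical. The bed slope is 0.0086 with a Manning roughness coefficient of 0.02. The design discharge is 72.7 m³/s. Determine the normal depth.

Manning's equation rearranged: A R^(2/3) = nQ / (1·√S) = 0.02 × 72.7 / (√0.0086) = 15.68.
Try y = 2.63 m: A R^(2/3) = 21.27 — over.
Try y = 1.87 m: A R^(2/3) = 10.35 — short.
Try y = 2.28 m: A R^(2/3) = 15.67 — ≈ 15.68.

y_n = 2.28 m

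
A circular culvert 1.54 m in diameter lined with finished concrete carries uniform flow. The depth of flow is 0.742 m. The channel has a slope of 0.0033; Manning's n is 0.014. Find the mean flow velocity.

V = 2.14 m/s

For a circular section of diameter D = 1.54 m at depth y = 0.742 m, the central angle is θ = 2 arccos(1 − 2y/D) = 3.069 rad. Then A = (D²/8)(θ − sin θ) = 0.8882 m² and P = Dθ/2 = 2.363 m.
Hydraulic radius R = A/P = 0.8882/2.363 = 0.3759 m.
From Manning's equation, V = (1/n) R^(2/3) S^(1/2) = (1/0.014) × 0.3759^(2/3) × 0.0033^(1/2) = 2.14 m/s.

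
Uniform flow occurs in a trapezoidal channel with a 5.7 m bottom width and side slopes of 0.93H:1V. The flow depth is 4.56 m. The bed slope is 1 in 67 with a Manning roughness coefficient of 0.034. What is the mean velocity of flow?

V = 6.61 m/s

With bottom width b = 5.7 m and side slope z = 0.93: A = (b + zy)y = (5.7 + 0.93×4.56)×4.56 = 45.33 m²; P = b + 2y√(1+z²) = 5.7 + 2×4.56×1.366 = 18.15 m.
Hydraulic radius R = A/P = 45.33/18.15 = 2.497 m.
From Manning's equation, V = (1/n) R^(2/3) S^(1/2) = (1/0.034) × 2.497^(2/3) × 0.01493^(1/2) = 6.61 m/s.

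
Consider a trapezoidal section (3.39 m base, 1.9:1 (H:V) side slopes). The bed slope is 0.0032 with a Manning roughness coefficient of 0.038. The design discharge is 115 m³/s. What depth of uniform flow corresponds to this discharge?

y_n = 4.1 m

Manning's equation rearranged: A R^(2/3) = nQ / (1·√S) = 0.038 × 115 / (√0.0032) = 77.25.
Try y = 4.94 m: A R^(2/3) = 118.3 — over.
Try y = 3.02 m: A R^(2/3) = 39.04 — short.
Try y = 4.1 m: A R^(2/3) = 77.14 — close enough.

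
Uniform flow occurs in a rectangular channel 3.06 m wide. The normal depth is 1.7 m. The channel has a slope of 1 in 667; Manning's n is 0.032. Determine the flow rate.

Flow area A = b·y = 3.06 × 1.7 = 5.202 m². Wetted perimeter P = b + 2y = 3.06 + 2×1.7 = 6.46 m.
Hydraulic radius R = A/P = 5.202/6.46 = 0.8053 m.
Manning's equation: Q = (1/n) A R^(2/3) S^(1/2) = (1/0.032) × 5.202 × 0.8053^(2/3) × 0.001499^(1/2) = 5.45 m³/s.

Q = 5.45 m³/s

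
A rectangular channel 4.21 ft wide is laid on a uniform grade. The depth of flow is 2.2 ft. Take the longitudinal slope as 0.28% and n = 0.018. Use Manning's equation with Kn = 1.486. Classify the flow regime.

subcritical

Flow area A = b·y = 4.21 × 2.2 = 9.262 ft². Wetted perimeter P = b + 2y = 4.21 + 2×2.2 = 8.61 ft.
Hydraulic radius R = A/P = 9.262/8.61 = 1.076 ft.
V = (1.486/n) R^(2/3) √S = (1.486/0.018) × 1.076^(2/3) × √0.0028 = 4.586 ft/s. Hydraulic depth D_h = A/T = 9.262/4.21 = 2.2 ft.
Froude number Fr = V/√(g·D_h) = 4.586/√(32.2×2.2) = 0.545, which is less than 1, so the flow is subcritical.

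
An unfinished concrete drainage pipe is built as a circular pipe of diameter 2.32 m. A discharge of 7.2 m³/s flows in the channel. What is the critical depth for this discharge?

y_c = 1.24 m

At critical depth, Q² T / (g A³) = 1, i.e. A³/T = Q²/g = 7.2²/9.81 = 5.284.
Trying y = 0.986 m: A³/T = 2.186 — too small.
Trying y = 1.56 m: A³/T = 12.68 — too large.
Trying y = 1.24 m: A³/T = 5.251 — ≈ 5.284.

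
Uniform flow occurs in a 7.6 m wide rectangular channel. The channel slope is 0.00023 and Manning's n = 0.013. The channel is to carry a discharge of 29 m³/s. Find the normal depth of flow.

y_n = 2.49 m

Manning's equation rearranged: A R^(2/3) = nQ / (1·√S) = 0.013 × 29 / (√0.00023) = 24.86.
At y = 3.07 m: A R^(2/3) = 33.21 — high.
At y = 2.04 m: A R^(2/3) = 18.73 — low.
At y = 2.49 m: A R^(2/3) = 24.84 — ≈ 24.86.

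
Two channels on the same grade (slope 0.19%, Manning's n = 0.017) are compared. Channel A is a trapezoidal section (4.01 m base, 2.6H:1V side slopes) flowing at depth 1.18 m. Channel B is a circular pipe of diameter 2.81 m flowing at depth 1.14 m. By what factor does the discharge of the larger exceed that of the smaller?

4.21

Channel A: With bottom width b = 4.01 m and side slope z = 2.6: A = (b + zy)y = (4.01 + 2.6×1.18)×1.18 = 8.352 m²; P = b + 2y√(1+z²) = 4.01 + 2×1.18×2.786 = 10.58 m. Hydraulic radius R = A/P = 8.352/10.58 = 0.7891 m. Q_A = (1/0.017)·8.352·0.7891^(2/3)·√0.0019 = 18.29 m³/s.
Channel B: For a circular section of diameter D = 2.81 m at depth y = 1.14 m, the central angle is θ = 2 arccos(1 − 2y/D) = 2.762 rad. Then A = (D²/8)(θ − sin θ) = 2.361 m² and P = Dθ/2 = 3.881 m. Hydraulic radius R = A/P = 2.361/3.881 = 0.6083 m. Q_B = (1/0.017)·2.361·0.6083^(2/3)·√0.0019 = 4.345 m³/s.
The larger discharge is 18.29 m³/s and the smaller is 4.345 m³/s; the ratio is 4.21.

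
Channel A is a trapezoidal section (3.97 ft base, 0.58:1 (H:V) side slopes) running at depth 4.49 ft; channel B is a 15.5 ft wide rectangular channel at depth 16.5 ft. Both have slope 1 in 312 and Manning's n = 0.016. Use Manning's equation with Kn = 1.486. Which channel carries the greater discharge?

channel B

Channel A: With bottom width b = 3.97 ft and side slope z = 0.58: A = (b + zy)y = (3.97 + 0.58×4.49)×4.49 = 29.52 ft²; P = b + 2y√(1+z²) = 3.97 + 2×4.49×1.156 = 14.35 ft. Hydraulic radius R = A/P = 29.52/14.35 = 2.057 ft. Q_A = (1.486/0.016)·29.52·2.057^(2/3)·√0.003205 = 251 ft³/s.
Channel B: Flow area A = b·y = 15.5 × 16.5 = 255.8 ft². Wetted perimeter P = b + 2y = 15.5 + 2×16.5 = 48.5 ft. Hydraulic radius R = A/P = 255.8/48.5 = 5.273 ft. Q_B = (1.486/0.016)·255.8·5.273^(2/3)·√0.003205 = 4074 ft³/s.
Q_A = 251 ft³/s vs Q_B = 4074 ft³/s, so channel B carries more.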